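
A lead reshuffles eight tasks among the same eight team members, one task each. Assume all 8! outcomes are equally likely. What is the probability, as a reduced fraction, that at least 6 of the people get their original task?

29/40320

Favorable outcomes: Σ_{i≥6} C(8,i)·!(8-i) = 28·1 + 8·0 + 1·1 = 29.
Total outcomes: 8! = 40320.
Probability = 29/40320 = 29/40320.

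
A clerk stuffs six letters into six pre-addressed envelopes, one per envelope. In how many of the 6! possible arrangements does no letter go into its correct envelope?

265

Use !n = n·!(n-1) + (-1)^n.
!6 = 6·44 + 1 = 265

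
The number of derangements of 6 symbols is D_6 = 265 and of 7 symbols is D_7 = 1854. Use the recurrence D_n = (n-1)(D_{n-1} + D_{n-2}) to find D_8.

D_8 = (8-1)·(D_7 + D_6) = 7·(1854 + 265) = 7·2119 = 14833.

14833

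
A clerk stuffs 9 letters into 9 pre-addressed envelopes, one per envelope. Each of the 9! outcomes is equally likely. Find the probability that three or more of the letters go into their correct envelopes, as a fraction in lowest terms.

29143/362880

Favorable outcomes: Σ_{i≥3} C(9,i)·!(9-i) = 84·265 + 126·44 + 126·9 + 84·2 + 36·1 + 9·0 + 1·1 = 29143.
Total outcomes: 9! = 362880.
Probability = 29143/362880 = 29143/362880.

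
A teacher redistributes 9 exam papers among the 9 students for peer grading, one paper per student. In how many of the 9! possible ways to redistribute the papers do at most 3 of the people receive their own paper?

355997

# with exactly i fixed is C(9,i)·!(9-i); sum over i=0..3:
  i=0: C(9,0)·!9 = 1·133496 = 133496
  i=1: C(9,1)·!8 = 9·14833 = 133497
  i=2: C(9,2)·!7 = 36·1854 = 66744
  i=3: C(9,3)·!6 = 84·265 = 22260
Total = 355997.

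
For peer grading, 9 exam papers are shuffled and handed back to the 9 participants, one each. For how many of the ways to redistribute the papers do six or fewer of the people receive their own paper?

362843

Sum C(9,i)·!(9-i) for i = 0..6:
  i=0: C(9,0)·!9 = 1·133496 = 133496
  i=1: C(9,1)·!8 = 9·14833 = 133497
  i=2: C(9,2)·!7 = 36·1854 = 66744
  i=3: C(9,3)·!6 = 84·265 = 22260
  i=4: C(9,4)·!5 = 126·44 = 5544
  i=5: C(9,5)·!4 = 126·9 = 1134
  i=6: C(9,6)·!3 = 84·2 = 168
Total = 362843.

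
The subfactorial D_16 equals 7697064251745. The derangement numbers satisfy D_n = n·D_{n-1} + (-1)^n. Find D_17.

D_17 = 17·7697064251745 - 1 = 130850092279664.

130850092279664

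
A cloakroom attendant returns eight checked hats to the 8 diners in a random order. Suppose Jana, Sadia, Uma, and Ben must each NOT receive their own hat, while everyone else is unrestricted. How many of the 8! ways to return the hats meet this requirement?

Inclusion-exclusion on the 4 forbidden self-matches:
Σ_{j=0}^{4} (-1)^j C(4,j)(8-j)!
= C(4,0)·8! - C(4,1)·7! + C(4,2)·6! - C(4,3)·5! + C(4,4)·4!
= 40320 - 20160 + 4320 - 480 + 24
= 24024

24024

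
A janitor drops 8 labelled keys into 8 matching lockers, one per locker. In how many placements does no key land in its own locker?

!8 = 8! · Σ_{k=0}^{8} (-1)^k/k!
= 8! - 8!/1! + 8!/2! - 8!/3! + 8!/4! - 8!/5! + 8!/6! - 8!/7! + 8!/8!
= 40320 - 40320 + 20160 - 6720 + 1680 - 336 + 56 - 8 + 1
= 14833

14833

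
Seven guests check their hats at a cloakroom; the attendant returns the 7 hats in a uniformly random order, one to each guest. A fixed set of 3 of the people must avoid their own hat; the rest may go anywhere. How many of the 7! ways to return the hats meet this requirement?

Let A_j be the event that the j-th constrained one is fixed. By inclusion-exclusion over the 3 events:
Σ_{j=0}^{3} (-1)^j C(3,j)(7-j)!
= C(3,0)·7! - C(3,1)·6! + C(3,2)·5! - C(3,3)·4!
= 5040 - 2160 + 360 - 24
= 3216

3216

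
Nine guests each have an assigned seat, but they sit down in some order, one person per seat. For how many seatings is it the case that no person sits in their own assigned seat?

133496

Use !n = n·!(n-1) + (-1)^n.
!9 = 9·14833 - 1 = 133496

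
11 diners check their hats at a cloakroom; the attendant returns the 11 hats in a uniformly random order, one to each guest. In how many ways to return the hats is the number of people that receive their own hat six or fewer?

Sum C(11,i)·!(11-i) for i = 0..6:
  i=0: C(11,0)·!11 = 1·14684570 = 14684570
  i=1: C(11,1)·!10 = 11·1334961 = 14684571
  i=2: C(11,2)·!9 = 55·133496 = 7342280
  i=3: C(11,3)·!8 = 165·14833 = 2447445
  i=4: C(11,4)·!7 = 330·1854 = 611820
  i=5: C(11,5)·!6 = 462·265 = 122430
  i=6: C(11,6)·!5 = 462·44 = 20328
Total = 39913444.

39913444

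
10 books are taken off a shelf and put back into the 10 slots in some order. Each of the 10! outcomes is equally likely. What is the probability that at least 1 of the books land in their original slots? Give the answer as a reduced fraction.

28319/44800

Favorable outcomes: Σ_{i≥1} C(10,i)·!(10-i) = 10·133496 + 45·14833 + 120·1854 + 210·265 + 252·44 + 210·9 + 120·2 + 45·1 + 10·0 + 1·1 = 2293839.
Total outcomes: 10! = 3628800.
Probability = 2293839/3628800 = 28319/44800.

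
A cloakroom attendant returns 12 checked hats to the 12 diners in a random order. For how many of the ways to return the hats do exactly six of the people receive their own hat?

244860

Pick the 6 fixed positions: C(12,6) = 924 ways.
The remaining 6 must be deranged: !6 = 265.
Total: 924 × 265 = 244860.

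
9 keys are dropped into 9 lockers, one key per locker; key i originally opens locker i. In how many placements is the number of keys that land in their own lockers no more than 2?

333737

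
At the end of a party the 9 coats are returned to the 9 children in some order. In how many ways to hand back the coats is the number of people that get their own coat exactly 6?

168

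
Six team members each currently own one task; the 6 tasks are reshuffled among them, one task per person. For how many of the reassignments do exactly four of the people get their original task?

15

Pick the 4 fixed positions: C(6,4) = 15 ways.
The remaining 2 must be deranged: !2 = 1.
Total: 15 × 1 = 15.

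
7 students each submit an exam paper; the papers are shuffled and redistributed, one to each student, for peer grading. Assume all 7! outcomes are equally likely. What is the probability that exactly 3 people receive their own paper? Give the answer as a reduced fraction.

1/16

Favorable outcomes: C(7,3)·!4 = 35·9 = 315.
Total outcomes: 7! = 5040.
Probability = 315/5040 = 1/16.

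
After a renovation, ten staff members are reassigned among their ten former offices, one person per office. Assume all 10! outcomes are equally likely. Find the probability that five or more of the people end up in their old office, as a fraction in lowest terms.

829/226800

Favorable outcomes: Σ_{i≥5} C(10,i)·!(10-i) = 252·44 + 210·9 + 120·2 + 45·1 + 10·0 + 1·1 = 13264.
Total outcomes: 10! = 3628800.
Probability = 13264/3628800 = 829/226800.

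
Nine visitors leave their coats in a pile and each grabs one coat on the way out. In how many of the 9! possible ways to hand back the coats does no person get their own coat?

!9 = 9! · Σ_{k=0}^{9} (-1)^k/k!
= 9! - 9!/1! + 9!/2! - 9!/3! + 9!/4! - 9!/5! + 9!/6! - 9!/7! + 9!/8! - 9!/9!
= 362880 - 362880 + 181440 - 60480 + 15120 - 3024 + 504 - 72 + 9 - 1
= 133496

133496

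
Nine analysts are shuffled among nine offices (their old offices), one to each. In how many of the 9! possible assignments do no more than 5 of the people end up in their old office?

Sum C(9,i)·!(9-i) for i = 0..5:
  i=0: C(9,0)·!9 = 1·133496 = 133496
  i=1: C(9,1)·!8 = 9·14833 = 133497
  i=2: C(9,2)·!7 = 36·1854 = 66744
  i=3: C(9,3)·!6 = 84·265 = 22260
  i=4: C(9,4)·!5 = 126·44 = 5544
  i=5: C(9,5)·!4 = 126·9 = 1134
Total = 362675.

362675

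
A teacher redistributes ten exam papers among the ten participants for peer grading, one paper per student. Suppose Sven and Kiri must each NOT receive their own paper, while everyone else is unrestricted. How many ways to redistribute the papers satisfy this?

2943360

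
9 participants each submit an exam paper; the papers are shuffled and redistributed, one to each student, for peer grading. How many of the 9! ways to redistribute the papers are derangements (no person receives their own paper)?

133496

Recurrence: !9 = 9·!8 + (-1)^9.
!9 = 9·14833 - 1 = 133496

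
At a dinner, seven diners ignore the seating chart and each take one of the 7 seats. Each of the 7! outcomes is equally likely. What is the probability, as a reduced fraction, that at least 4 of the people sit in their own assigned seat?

Favorable outcomes: Σ_{i≥4} C(7,i)·!(7-i) = 35·2 + 21·1 + 7·0 + 1·1 = 92.
Total outcomes: 7! = 5040.
Probability = 92/5040 = 23/1260.

23/1260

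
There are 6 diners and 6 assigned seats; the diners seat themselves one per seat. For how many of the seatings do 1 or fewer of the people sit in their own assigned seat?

529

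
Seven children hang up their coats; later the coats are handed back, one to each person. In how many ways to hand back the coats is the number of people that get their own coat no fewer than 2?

1331

# with exactly i fixed is C(7,i)·!(7-i); sum over i=2..7:
  i=2: C(7,2)·!5 = 21·44 = 924
  i=3: C(7,3)·!4 = 35·9 = 315
  i=4: C(7,4)·!3 = 35·2 = 70
  i=5: C(7,5)·!2 = 21·1 = 21
  i=6: C(7,6)·!1 = 7·0 = 0
  i=7: C(7,7)·!0 = 1·1 = 1
Total = 1331.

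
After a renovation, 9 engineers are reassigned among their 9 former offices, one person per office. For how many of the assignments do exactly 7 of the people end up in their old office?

36

Choose which 7 of the 9 are fixed: C(9,7) = 36.
The other 2 form a derangement: !2 = 1.
Total: 36 × 1 = 36.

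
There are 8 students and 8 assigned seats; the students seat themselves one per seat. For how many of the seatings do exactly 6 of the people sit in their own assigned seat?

Pick the 6 fixed positions: C(8,6) = 28 ways.
The remaining 2 must be deranged: !2 = 1.
Total: 28 × 1 = 28.

28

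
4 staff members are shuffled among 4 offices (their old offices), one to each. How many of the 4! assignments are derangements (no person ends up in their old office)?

Use !n = (n-1)(!(n-1) + !(n-2)).
!4 = 3·(2 + 1) = 3·3 = 9

9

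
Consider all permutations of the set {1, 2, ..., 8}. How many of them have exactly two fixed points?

7420

Choose which 2 of the 8 are fixed: C(8,2) = 28.
The other 6 form a derangement: !6 = 265.
Total: 28 × 265 = 7420.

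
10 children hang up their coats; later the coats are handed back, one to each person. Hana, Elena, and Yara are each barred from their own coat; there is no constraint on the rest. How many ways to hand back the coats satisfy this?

Let A_j be the event that the j-th constrained one is fixed. By inclusion-exclusion over the 3 events:
Σ_{j=0}^{3} (-1)^j C(3,j)(10-j)!
= C(3,0)·10! - C(3,1)·9! + C(3,2)·8! - C(3,3)·7!
= 3628800 - 1088640 + 120960 - 5040
= 2656080

2656080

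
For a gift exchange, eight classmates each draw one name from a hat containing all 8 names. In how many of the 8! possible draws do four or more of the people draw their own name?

771

Sum C(8,i)·!(8-i) for i = 4..8:
  i=4: C(8,4)·!4 = 70·9 = 630
  i=5: C(8,5)·!3 = 56·2 = 112
  i=6: C(8,6)·!2 = 28·1 = 28
  i=7: C(8,7)·!1 = 8·0 = 0
  i=8: C(8,8)·!0 = 1·1 = 1
Total = 771.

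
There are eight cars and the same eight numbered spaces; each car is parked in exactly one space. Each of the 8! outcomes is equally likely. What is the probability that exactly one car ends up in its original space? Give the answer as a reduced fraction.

103/280

Favorable outcomes: C(8,1)·!7 = 8·1854 = 14832.
Total outcomes: 8! = 40320.
Probability = 14832/40320 = 103/280.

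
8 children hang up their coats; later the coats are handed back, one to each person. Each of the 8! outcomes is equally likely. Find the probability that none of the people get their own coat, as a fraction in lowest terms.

2119/5760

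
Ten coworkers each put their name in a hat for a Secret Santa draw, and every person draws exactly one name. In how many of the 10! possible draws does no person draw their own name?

1334961

By inclusion-exclusion, !10 = Σ (-1)^k · 10!/k! for k=0..10
= 10! - 10!/1! + 10!/2! - 10!/3! + 10!/4! - 10!/5! + 10!/6! - 10!/7! + 10!/8! - 10!/9! + 10!/10!
= 3628800 - 3628800 + 1814400 - 604800 + 151200 - 30240 + 5040 - 720 + 90 - 10 + 1
= 1334961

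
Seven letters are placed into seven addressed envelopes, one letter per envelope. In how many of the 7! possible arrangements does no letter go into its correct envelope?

1854

!7 is the nearest integer to 7!/e.
7! = 5040, and 5040/e ≈ 1854.11, so !7 = 1854.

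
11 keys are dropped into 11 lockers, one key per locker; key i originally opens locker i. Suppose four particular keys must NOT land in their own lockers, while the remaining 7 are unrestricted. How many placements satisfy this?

Let A_j be the event that the j-th constrained one is fixed. By inclusion-exclusion over the 4 events:
Σ_{j=0}^{4} (-1)^j C(4,j)(11-j)!
= C(4,0)·11! - C(4,1)·10! + C(4,2)·9! - C(4,3)·8! + C(4,4)·7!
= 39916800 - 14515200 + 2177280 - 161280 + 5040
= 27422640

27422640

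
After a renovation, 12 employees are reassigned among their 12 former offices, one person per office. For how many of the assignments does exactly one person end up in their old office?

176214840

Pick the single fixed position: C(12,1) = 12 ways.
The other 11 form a derangement: !11 = 14684570.
Total: 12 × 14684570 = 176214840.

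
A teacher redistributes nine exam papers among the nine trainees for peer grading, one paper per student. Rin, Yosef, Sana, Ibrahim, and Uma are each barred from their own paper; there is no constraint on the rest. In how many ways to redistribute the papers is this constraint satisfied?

205056

Inclusion-exclusion on the 5 forbidden self-matches:
Σ_{j=0}^{5} (-1)^j C(5,j)(9-j)!
= C(5,0)·9! - C(5,1)·8! + C(5,2)·7! - C(5,3)·6! + C(5,4)·5! - C(5,5)·4!
= 362880 - 201600 + 50400 - 7200 + 600 - 24
= 205056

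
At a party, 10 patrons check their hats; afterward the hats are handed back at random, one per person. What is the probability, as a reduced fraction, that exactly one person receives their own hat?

16687/45360

Favorable outcomes: C(10,1)·!9 = 10·133496 = 1334960.
Total outcomes: 10! = 3628800.
Probability = 1334960/3628800 = 16687/45360.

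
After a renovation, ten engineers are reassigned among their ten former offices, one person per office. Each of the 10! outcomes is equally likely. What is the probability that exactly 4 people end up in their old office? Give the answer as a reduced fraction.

53/3456

Favorable outcomes: C(10,4)·!6 = 210·265 = 55650.
Total outcomes: 10! = 3628800.
Probability = 55650/3628800 = 53/3456.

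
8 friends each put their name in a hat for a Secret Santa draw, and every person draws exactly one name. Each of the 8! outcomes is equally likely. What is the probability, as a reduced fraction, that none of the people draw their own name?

Favorable outcomes: !8 = 14833.
Total outcomes: 8! = 40320.
Probability = 14833/40320 = 2119/5760.

2119/5760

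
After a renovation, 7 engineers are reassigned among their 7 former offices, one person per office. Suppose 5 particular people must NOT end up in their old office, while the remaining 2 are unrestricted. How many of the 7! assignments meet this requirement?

2428

Inclusion-exclusion on the 5 forbidden self-matches:
Σ_{j=0}^{5} (-1)^j C(5,j)(7-j)!
= C(5,0)·7! - C(5,1)·6! + C(5,2)·5! - C(5,3)·4! + C(5,4)·3! - C(5,5)·2!
= 5040 - 3600 + 1200 - 240 + 30 - 2
= 2428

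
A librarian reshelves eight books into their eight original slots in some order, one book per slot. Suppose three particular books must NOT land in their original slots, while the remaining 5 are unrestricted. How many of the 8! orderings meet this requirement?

Inclusion-exclusion on the 3 forbidden self-matches:
Σ_{j=0}^{3} (-1)^j C(3,j)(8-j)!
= C(3,0)·8! - C(3,1)·7! + C(3,2)·6! - C(3,3)·5!
= 40320 - 15120 + 2160 - 120
= 27240

27240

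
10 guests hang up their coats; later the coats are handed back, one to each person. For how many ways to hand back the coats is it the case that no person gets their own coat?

The number of derangements of 10 is !10 = Σ_{k=0}^{10} (-1)^k·10!/k!
= 10! - 10!/1! + 10!/2! - 10!/3! + 10!/4! - 10!/5! + 10!/6! - 10!/7! + 10!/8! - 10!/9! + 10!/10!
= 3628800 - 3628800 + 1814400 - 604800 + 151200 - 30240 + 5040 - 720 + 90 - 10 + 1
= 1334961

1334961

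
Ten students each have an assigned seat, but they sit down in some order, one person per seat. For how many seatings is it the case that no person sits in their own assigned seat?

The subfactorial !10 = [10!/e] (nearest integer).
10! = 3628800, and 3628800/e ≈ 1334960.92, so !10 = 1334961.

1334961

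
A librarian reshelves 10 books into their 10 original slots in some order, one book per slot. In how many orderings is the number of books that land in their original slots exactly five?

11088

Choose which 5 of the 10 are fixed: C(10,5) = 252.
The other 5 form a derangement: !5 = 44.
Total: 252 × 44 = 11088.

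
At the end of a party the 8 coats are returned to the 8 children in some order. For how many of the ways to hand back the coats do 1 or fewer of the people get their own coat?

29665

# with exactly i fixed is C(8,i)·!(8-i); sum over i=0..1:
  i=0: C(8,0)·!8 = 1·14833 = 14833
  i=1: C(8,1)·!7 = 8·1854 = 14832
Total = 29665.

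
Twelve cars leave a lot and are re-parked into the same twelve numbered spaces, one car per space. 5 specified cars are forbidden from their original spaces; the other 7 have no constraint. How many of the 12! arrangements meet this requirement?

Let A_j be the event that the j-th constrained one is fixed. By inclusion-exclusion over the 5 events:
Σ_{j=0}^{5} (-1)^j C(5,j)(12-j)!
= C(5,0)·12! - C(5,1)·11! + C(5,2)·10! - C(5,3)·9! + C(5,4)·8! - C(5,5)·7!
= 479001600 - 199584000 + 36288000 - 3628800 + 201600 - 5040
= 312273360

312273360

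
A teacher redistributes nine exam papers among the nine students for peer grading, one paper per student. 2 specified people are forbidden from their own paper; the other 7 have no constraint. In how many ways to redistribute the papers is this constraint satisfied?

287280

Let A_j be the event that the j-th constrained one is fixed. By inclusion-exclusion over the 2 events:
Σ_{j=0}^{2} (-1)^j C(2,j)(9-j)!
= C(2,0)·9! - C(2,1)·8! + C(2,2)·7!
= 362880 - 80640 + 5040
= 287280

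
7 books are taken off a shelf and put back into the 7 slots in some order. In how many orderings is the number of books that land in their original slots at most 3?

# with exactly i fixed is C(7,i)·!(7-i); sum over i=0..3:
  i=0: C(7,0)·!7 = 1·1854 = 1854
  i=1: C(7,1)·!6 = 7·265 = 1855
  i=2: C(7,2)·!5 = 21·44 = 924
  i=3: C(7,3)·!4 = 35·9 = 315
Total = 4948.

4948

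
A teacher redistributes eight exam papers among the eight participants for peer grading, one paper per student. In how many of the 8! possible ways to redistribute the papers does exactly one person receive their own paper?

Choose which one of the 8 is fixed: C(8,1) = 8.
The other 7 form a derangement: !7 = 1854.
Total: 8 × 1854 = 14832.

14832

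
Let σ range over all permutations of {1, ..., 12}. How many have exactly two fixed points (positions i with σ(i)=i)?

Pick the 2 fixed positions: C(12,2) = 66 ways.
The other 10 form a derangement: !10 = 1334961.
Total: 66 × 1334961 = 88107426.

88107426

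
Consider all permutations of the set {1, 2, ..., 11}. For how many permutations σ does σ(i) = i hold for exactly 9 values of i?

Choose which 9 of the 11 are fixed: C(11,9) = 55.
The remaining 2 must be deranged: !2 = 1.
Total: 55 × 1 = 55.

55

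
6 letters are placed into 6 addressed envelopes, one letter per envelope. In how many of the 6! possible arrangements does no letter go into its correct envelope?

265

The number of derangements of 6 is !6 = Σ_{k=0}^{6} (-1)^k·6!/k!
= 6! - 6!/1! + 6!/2! - 6!/3! + 6!/4! - 6!/5! + 6!/6!
= 720 - 720 + 360 - 120 + 30 - 6 + 1
= 265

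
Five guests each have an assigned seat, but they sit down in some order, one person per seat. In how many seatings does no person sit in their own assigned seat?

44

The subfactorial !5 = [5!/e] (nearest integer).
5! = 120, and 120/e ≈ 44.15, so !5 = 44.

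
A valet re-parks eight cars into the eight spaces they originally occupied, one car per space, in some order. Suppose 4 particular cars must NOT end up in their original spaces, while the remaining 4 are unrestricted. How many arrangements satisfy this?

24024

Inclusion-exclusion on the 4 forbidden self-matches:
Σ_{j=0}^{4} (-1)^j C(4,j)(8-j)!
= C(4,0)·8! - C(4,1)·7! + C(4,2)·6! - C(4,3)·5! + C(4,4)·4!
= 40320 - 20160 + 4320 - 480 + 24
= 24024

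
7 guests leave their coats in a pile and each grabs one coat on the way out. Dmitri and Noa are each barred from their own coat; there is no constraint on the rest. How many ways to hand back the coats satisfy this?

3720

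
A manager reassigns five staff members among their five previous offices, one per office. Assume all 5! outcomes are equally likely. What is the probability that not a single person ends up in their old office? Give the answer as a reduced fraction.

Favorable outcomes: !5 = 44.
Total outcomes: 5! = 120.
Probability = 44/120 = 11/30.

11/30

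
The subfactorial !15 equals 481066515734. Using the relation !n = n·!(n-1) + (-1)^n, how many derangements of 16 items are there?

!16 = 16·481066515734 + 1 = 7697064251745.

7697064251745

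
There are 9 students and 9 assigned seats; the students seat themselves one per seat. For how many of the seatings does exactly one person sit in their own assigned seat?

133497

Pick the single fixed position: C(9,1) = 9 ways.
The other 8 form a derangement: !8 = 14833.
Total: 9 × 14833 = 133497.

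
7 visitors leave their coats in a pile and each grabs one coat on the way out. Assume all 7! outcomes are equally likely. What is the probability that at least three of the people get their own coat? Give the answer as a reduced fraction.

407/5040

Favorable outcomes: Σ_{i≥3} C(7,i)·!(7-i) = 35·9 + 35·2 + 21·1 + 7·0 + 1·1 = 407.
Total outcomes: 7! = 5040.
Probability = 407/5040 = 407/5040.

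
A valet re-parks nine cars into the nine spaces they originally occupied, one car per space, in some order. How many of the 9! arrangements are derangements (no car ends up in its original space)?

The subfactorial !9 = [9!/e] (nearest integer).
9! = 362880, and 362880/e ≈ 133496.09, so !9 = 133496.

133496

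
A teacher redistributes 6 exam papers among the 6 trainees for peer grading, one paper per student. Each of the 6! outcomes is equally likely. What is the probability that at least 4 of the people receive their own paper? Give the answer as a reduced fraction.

1/45

Favorable outcomes: Σ_{i≥4} C(6,i)·!(6-i) = 15·1 + 6·0 + 1·1 = 16.
Total outcomes: 6! = 720.
Probability = 16/720 = 1/45.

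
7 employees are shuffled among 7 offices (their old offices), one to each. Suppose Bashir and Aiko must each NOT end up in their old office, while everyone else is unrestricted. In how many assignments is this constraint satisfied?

3720

Inclusion-exclusion on the 2 forbidden self-matches:
Σ_{j=0}^{2} (-1)^j C(2,j)(7-j)!
= C(2,0)·7! - C(2,1)·6! + C(2,2)·5!
= 5040 - 1440 + 120
= 3720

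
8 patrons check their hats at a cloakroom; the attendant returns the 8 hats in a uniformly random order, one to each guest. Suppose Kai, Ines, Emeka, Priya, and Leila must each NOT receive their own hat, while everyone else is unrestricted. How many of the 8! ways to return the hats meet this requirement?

21234

Inclusion-exclusion on the 5 forbidden self-matches:
Σ_{j=0}^{5} (-1)^j C(5,j)(8-j)!
= C(5,0)·8! - C(5,1)·7! + C(5,2)·6! - C(5,3)·5! + C(5,4)·4! - C(5,5)·3!
= 40320 - 25200 + 7200 - 1200 + 120 - 6
= 21234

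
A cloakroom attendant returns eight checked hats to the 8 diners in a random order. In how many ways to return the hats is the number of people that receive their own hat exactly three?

2464

Choose which 3 of the 8 are fixed: C(8,3) = 56.
The other 5 form a derangement: !5 = 44.
Total: 56 × 44 = 2464.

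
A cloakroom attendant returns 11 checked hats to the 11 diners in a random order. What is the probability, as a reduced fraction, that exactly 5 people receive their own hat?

53/17280

Favorable outcomes: C(11,5)·!6 = 462·265 = 122430.
Total outcomes: 11! = 39916800.
Probability = 122430/39916800 = 53/17280.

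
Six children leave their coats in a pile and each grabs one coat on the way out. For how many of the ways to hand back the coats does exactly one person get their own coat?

Pick the single fixed position: C(6,1) = 6 ways.
The remaining 5 must be deranged: !5 = 44.
Total: 6 × 44 = 264.

264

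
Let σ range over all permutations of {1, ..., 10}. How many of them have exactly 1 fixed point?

1334960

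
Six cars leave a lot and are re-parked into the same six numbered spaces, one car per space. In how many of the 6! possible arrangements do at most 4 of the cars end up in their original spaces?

719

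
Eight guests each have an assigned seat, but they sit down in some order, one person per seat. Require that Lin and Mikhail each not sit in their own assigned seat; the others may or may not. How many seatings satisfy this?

30960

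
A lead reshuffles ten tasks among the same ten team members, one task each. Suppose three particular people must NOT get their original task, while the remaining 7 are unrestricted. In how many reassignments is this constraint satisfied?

Inclusion-exclusion on the 3 forbidden self-matches:
Σ_{j=0}^{3} (-1)^j C(3,j)(10-j)!
= C(3,0)·10! - C(3,1)·9! + C(3,2)·8! - C(3,3)·7!
= 3628800 - 1088640 + 120960 - 5040
= 2656080

2656080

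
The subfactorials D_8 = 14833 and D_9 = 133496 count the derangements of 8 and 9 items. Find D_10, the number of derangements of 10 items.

D_10 = (10-1)·(D_9 + D_8) = 9·(133496 + 14833) = 9·148329 = 1334961.

1334961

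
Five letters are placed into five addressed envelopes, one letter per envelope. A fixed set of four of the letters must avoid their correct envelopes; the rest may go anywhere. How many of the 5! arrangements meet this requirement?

Inclusion-exclusion on the 4 forbidden self-matches:
Σ_{j=0}^{4} (-1)^j C(4,j)(5-j)!
= C(4,0)·5! - C(4,1)·4! + C(4,2)·3! - C(4,3)·2! + C(4,4)·1!
= 120 - 96 + 36 - 8 + 1
= 53

53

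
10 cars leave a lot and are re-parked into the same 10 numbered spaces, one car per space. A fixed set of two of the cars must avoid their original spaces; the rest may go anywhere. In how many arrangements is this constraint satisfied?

2943360

Let A_j be the event that the j-th constrained one is fixed. By inclusion-exclusion over the 2 events:
Σ_{j=0}^{2} (-1)^j C(2,j)(10-j)!
= C(2,0)·10! - C(2,1)·9! + C(2,2)·8!
= 3628800 - 725760 + 40320
= 2943360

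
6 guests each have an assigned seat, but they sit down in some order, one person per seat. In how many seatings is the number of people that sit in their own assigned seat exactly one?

264

Choose which one of the 6 is fixed: C(6,1) = 6.
The remaining 5 must be deranged: !5 = 44.
Total: 6 × 44 = 264.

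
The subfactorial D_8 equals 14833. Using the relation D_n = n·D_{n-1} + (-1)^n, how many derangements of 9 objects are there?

D_9 = 9·14833 - 1 = 133496.

133496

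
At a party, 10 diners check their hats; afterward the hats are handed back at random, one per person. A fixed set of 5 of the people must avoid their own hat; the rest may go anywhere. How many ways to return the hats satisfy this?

Let A_j be the event that the j-th constrained one is fixed. By inclusion-exclusion over the 5 events:
Σ_{j=0}^{5} (-1)^j C(5,j)(10-j)!
= C(5,0)·10! - C(5,1)·9! + C(5,2)·8! - C(5,3)·7! + C(5,4)·6! - C(5,5)·5!
= 3628800 - 1814400 + 403200 - 50400 + 3600 - 120
= 2170680

2170680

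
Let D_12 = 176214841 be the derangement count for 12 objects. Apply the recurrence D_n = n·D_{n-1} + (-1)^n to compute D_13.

D_13 = 13·176214841 - 1 = 2290792932.

2290792932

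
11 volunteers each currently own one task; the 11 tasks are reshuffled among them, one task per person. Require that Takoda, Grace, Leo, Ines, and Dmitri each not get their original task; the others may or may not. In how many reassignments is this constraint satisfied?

Inclusion-exclusion on the 5 forbidden self-matches:
Σ_{j=0}^{5} (-1)^j C(5,j)(11-j)!
= C(5,0)·11! - C(5,1)·10! + C(5,2)·9! - C(5,3)·8! + C(5,4)·7! - C(5,5)·6!
= 39916800 - 18144000 + 3628800 - 403200 + 25200 - 720
= 25022880

25022880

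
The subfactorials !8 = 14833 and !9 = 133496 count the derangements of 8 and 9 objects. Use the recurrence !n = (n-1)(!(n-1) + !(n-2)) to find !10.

1334961

!10 = (10-1)·(!9 + !8) = 9·(133496 + 14833) = 9·148329 = 1334961.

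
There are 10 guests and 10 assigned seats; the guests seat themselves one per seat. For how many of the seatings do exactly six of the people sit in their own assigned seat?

1890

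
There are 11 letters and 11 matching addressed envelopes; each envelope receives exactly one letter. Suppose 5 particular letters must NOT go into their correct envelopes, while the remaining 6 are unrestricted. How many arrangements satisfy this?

25022880

Inclusion-exclusion on the 5 forbidden self-matches:
Σ_{j=0}^{5} (-1)^j C(5,j)(11-j)!
= C(5,0)·11! - C(5,1)·10! + C(5,2)·9! - C(5,3)·8! + C(5,4)·7! - C(5,5)·6!
= 39916800 - 18144000 + 3628800 - 403200 + 25200 - 720
= 25022880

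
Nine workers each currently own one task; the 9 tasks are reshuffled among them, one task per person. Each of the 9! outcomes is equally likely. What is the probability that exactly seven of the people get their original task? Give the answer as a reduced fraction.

1/10080

Favorable outcomes: C(9,7)·!2 = 36·1 = 36.
Total outcomes: 9! = 362880.
Probability = 36/362880 = 1/10080.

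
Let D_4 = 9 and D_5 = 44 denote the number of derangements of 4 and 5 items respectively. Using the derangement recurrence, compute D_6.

D_6 = (6-1)·(D_5 + D_4) = 5·(44 + 9) = 5·53 = 265.

265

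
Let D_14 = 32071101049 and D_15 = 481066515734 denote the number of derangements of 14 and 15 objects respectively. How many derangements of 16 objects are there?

D_16 = (16-1)·(D_15 + D_14) = 15·(481066515734 + 32071101049) = 15·513137616783 = 7697064251745.

7697064251745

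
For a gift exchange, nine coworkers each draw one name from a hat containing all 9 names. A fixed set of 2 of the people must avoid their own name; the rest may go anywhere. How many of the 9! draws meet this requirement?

Let A_j be the event that the j-th constrained one is fixed. By inclusion-exclusion over the 2 events:
Σ_{j=0}^{2} (-1)^j C(2,j)(9-j)!
= C(2,0)·9! - C(2,1)·8! + C(2,2)·7!
= 362880 - 80640 + 5040
= 287280

287280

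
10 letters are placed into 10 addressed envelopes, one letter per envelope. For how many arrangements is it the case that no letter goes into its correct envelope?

By inclusion-exclusion, !10 = Σ (-1)^k · 10!/k! for k=0..10
= 10! - 10!/1! + 10!/2! - 10!/3! + 10!/4! - 10!/5! + 10!/6! - 10!/7! + 10!/8! - 10!/9! + 10!/10!
= 3628800 - 3628800 + 1814400 - 604800 + 151200 - 30240 + 5040 - 720 + 90 - 10 + 1
= 1334961

1334961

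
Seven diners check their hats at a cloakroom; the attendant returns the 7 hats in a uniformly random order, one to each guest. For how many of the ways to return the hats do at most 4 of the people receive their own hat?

# with exactly i fixed is C(7,i)·!(7-i); sum over i=0..4:
  i=0: C(7,0)·!7 = 1·1854 = 1854
  i=1: C(7,1)·!6 = 7·265 = 1855
  i=2: C(7,2)·!5 = 21·44 = 924
  i=3: C(7,3)·!4 = 35·9 = 315
  i=4: C(7,4)·!3 = 35·2 = 70
Total = 5018.

5018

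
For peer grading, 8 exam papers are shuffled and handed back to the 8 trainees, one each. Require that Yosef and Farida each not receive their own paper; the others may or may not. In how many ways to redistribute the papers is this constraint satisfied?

30960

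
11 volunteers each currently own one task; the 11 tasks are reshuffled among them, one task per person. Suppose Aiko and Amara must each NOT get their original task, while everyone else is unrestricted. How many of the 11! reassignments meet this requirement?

Let A_j be the event that the j-th constrained one is fixed. By inclusion-exclusion over the 2 events:
Σ_{j=0}^{2} (-1)^j C(2,j)(11-j)!
= C(2,0)·11! - C(2,1)·10! + C(2,2)·9!
= 39916800 - 7257600 + 362880
= 33022080

33022080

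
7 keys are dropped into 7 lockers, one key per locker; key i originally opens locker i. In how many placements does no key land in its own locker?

1854

The number of derangements of 7 is !7 = Σ_{k=0}^{7} (-1)^k·7!/k!
= 7! - 7!/1! + 7!/2! - 7!/3! + 7!/4! - 7!/5! + 7!/6! - 7!/7!
= 5040 - 5040 + 2520 - 840 + 210 - 42 + 7 - 1
= 1854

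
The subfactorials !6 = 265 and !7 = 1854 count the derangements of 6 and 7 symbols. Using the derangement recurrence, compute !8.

14833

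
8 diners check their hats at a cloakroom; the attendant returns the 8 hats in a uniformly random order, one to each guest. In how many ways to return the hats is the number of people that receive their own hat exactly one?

14832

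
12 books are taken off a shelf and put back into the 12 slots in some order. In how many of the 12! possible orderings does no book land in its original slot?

Recurrence: !12 = 11·(!11 + !10).
!12 = 11·(14684570 + 1334961) = 11·16019531 = 176214841

176214841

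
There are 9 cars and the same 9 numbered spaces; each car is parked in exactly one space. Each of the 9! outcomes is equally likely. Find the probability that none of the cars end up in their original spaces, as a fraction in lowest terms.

Favorable outcomes: !9 = 133496.
Total outcomes: 9! = 362880.
Probability = 133496/362880 = 16687/45360.

16687/45360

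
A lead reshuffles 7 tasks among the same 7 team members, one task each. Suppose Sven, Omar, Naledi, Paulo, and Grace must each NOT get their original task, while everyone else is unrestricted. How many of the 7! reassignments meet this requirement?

2428

Inclusion-exclusion on the 5 forbidden self-matches:
Σ_{j=0}^{5} (-1)^j C(5,j)(7-j)!
= C(5,0)·7! - C(5,1)·6! + C(5,2)·5! - C(5,3)·4! + C(5,4)·3! - C(5,5)·2!
= 5040 - 3600 + 1200 - 240 + 30 - 2
= 2428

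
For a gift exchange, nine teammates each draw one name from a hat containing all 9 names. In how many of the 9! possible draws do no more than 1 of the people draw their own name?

266993

# with exactly i fixed is C(9,i)·!(9-i); sum over i=0..1:
  i=0: C(9,0)·!9 = 1·133496 = 133496
  i=1: C(9,1)·!8 = 9·14833 = 133497
Total = 266993.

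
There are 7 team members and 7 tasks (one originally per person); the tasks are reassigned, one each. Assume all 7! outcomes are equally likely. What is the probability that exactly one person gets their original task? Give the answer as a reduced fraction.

Favorable outcomes: C(7,1)·!6 = 7·265 = 1855.
Total outcomes: 7! = 5040.
Probability = 1855/5040 = 53/144.

53/144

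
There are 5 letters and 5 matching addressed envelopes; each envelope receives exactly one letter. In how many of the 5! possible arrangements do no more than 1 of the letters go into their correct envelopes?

89

# with exactly i fixed is C(5,i)·!(5-i); sum over i=0..1:
  i=0: C(5,0)·!5 = 1·44 = 44
  i=1: C(5,1)·!4 = 5·9 = 45
Total = 89.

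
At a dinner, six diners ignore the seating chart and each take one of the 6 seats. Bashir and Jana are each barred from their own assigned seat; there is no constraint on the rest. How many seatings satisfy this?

Let A_j be the event that the j-th constrained one is fixed. By inclusion-exclusion over the 2 events:
Σ_{j=0}^{2} (-1)^j C(2,j)(6-j)!
= C(2,0)·6! - C(2,1)·5! + C(2,2)·4!
= 720 - 240 + 24
= 504

504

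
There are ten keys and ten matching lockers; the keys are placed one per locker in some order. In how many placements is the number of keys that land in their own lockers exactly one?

1334960

Choose which one of the 10 is fixed: C(10,1) = 10.
The other 9 form a derangement: !9 = 133496.
Total: 10 × 133496 = 1334960.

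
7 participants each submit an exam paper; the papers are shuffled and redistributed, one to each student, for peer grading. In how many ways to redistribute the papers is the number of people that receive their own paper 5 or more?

22

# with exactly i fixed is C(7,i)·!(7-i); sum over i=5..7:
  i=5: C(7,5)·!2 = 21·1 = 21
  i=6: C(7,6)·!1 = 7·0 = 0
  i=7: C(7,7)·!0 = 1·1 = 1
Total = 22.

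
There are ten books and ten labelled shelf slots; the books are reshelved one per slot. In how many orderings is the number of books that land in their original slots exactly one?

Choose which one of the 10 is fixed: C(10,1) = 10.
The remaining 9 must be deranged: !9 = 133496.
Total: 10 × 133496 = 1334960.

1334960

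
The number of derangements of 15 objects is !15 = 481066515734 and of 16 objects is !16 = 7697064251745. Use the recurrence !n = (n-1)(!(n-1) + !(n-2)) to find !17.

!17 = (17-1)·(!16 + !15) = 16·(7697064251745 + 481066515734) = 16·8178130767479 = 130850092279664.

130850092279664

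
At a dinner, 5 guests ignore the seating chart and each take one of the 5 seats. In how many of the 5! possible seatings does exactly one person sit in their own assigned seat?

Pick the single fixed position: C(5,1) = 5 ways.
The other 4 form a derangement: !4 = 9.
Total: 5 × 9 = 45.

45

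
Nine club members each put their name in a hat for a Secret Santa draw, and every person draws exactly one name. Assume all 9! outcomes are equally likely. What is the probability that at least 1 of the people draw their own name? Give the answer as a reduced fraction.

28673/45360

Favorable outcomes: Σ_{i≥1} C(9,i)·!(9-i) = 9·14833 + 36·1854 + 84·265 + 126·44 + 126·9 + 84·2 + 36·1 + 9·0 + 1·1 = 229384.
Total outcomes: 9! = 362880.
Probability = 229384/362880 = 28673/45360.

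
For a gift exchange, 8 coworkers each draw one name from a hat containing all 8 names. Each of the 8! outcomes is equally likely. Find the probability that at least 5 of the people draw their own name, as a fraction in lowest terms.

47/13440

Favorable outcomes: Σ_{i≥5} C(8,i)·!(8-i) = 56·2 + 28·1 + 8·0 + 1·1 = 141.
Total outcomes: 8! = 40320.
Probability = 141/40320 = 47/13440.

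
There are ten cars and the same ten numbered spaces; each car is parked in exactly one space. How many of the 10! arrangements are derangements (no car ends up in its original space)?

1334961

The number of derangements of 10 is !10 = Σ_{k=0}^{10} (-1)^k·10!/k!
= 10! - 10!/1! + 10!/2! - 10!/3! + 10!/4! - 10!/5! + 10!/6! - 10!/7! + 10!/8! - 10!/9! + 10!/10!
= 3628800 - 3628800 + 1814400 - 604800 + 151200 - 30240 + 5040 - 720 + 90 - 10 + 1
= 1334961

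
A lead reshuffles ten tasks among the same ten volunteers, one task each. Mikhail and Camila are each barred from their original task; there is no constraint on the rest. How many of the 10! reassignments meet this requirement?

Inclusion-exclusion on the 2 forbidden self-matches:
Σ_{j=0}^{2} (-1)^j C(2,j)(10-j)!
= C(2,0)·10! - C(2,1)·9! + C(2,2)·8!
= 3628800 - 725760 + 40320
= 2943360

2943360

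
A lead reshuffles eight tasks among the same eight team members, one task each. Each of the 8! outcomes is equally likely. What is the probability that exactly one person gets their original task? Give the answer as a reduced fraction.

103/280

Favorable outcomes: C(8,1)·!7 = 8·1854 = 14832.
Total outcomes: 8! = 40320.
Probability = 14832/40320 = 103/280.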